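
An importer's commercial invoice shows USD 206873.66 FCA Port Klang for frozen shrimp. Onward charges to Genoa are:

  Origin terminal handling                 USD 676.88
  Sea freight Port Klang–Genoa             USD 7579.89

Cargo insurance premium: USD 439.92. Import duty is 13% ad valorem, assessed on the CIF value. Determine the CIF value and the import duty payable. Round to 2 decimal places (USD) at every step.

CIF value: USD 215570.35; import duty: USD 28024.15

CIF = FCA price + pre-shipment costs + freight + insurance
CIF = 206873.66 + 676.88 + 7579.89 + 439.92 = 215570.35
Import duty = 215570.35 × 13% = 28024.15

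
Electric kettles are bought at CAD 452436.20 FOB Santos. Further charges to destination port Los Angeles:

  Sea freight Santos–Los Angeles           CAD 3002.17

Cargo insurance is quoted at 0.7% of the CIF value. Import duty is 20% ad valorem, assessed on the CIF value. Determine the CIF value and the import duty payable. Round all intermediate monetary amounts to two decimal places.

Let C be the CIF value. C = FOB price + freight + 0.7% × C
C − 0.7% × C = 452436.20 + 3002.17
0.993 × C = 455438.37
C = 455438.37 / 0.993 = 458648.91
Insurance premium = 0.7% × 458648.91 = 3210.54
Import duty = 458648.91 × 20% = 91729.78

CIF value: CAD 458648.91; import duty: CAD 91729.78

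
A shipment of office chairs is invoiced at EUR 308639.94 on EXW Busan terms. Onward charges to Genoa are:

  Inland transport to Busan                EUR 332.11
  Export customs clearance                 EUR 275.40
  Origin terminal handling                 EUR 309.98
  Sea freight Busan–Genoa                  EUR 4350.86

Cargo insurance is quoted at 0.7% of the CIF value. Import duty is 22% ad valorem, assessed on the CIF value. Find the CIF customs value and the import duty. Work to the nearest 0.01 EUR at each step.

Let C be the CIF value. C = EXW price + pre-shipment costs + freight + 0.7% × C
C − 0.7% × C = 308639.94 + 332.11 + 275.40 + 309.98 + 4350.86
0.993 × C = 313908.29
C = 313908.29 / 0.993 = 316121.14
Insurance premium = 0.7% × 316121.14 = 2212.85
Import duty = 316121.14 × 22% = 69546.65

CIF value: EUR 316121.14; import duty: EUR 69546.65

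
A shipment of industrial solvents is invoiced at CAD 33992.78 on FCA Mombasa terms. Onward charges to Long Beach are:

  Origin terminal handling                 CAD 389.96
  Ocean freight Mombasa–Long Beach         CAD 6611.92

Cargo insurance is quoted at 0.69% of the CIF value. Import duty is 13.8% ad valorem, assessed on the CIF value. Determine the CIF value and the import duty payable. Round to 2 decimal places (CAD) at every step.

Let C be the CIF value. C = FCA price + pre-shipment costs + freight + 0.69% × C
C − 0.69% × C = 33992.78 + 389.96 + 6611.92
0.9931 × C = 40994.66
C = 40994.66 / 0.9931 = 41279.49
Insurance premium = 0.69% × 41279.49 = 284.83
Import duty = 41279.49 × 13.8% = 5696.57

CIF value: CAD 41279.49; import duty: CAD 5696.57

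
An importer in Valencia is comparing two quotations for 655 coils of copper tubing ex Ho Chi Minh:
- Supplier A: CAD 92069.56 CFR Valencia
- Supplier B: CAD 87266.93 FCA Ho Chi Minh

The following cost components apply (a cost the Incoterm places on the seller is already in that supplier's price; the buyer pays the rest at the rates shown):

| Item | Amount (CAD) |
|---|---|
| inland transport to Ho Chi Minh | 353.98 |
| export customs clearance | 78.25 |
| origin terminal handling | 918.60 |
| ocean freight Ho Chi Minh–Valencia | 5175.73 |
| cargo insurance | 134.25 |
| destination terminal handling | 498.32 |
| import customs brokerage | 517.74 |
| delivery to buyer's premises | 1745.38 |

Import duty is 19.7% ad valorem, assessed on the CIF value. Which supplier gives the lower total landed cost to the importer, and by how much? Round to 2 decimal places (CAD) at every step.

Supplier A (CFR):
CIF value = CFR price + insurance = 92069.56 + 134.25 = 92203.81
Import duty = 92203.81 × 19.7% = 18164.15
Buyer bears (A): 134.25 + 498.32 + 517.74 + 1745.38 = 2895.69
Landed cost (A) = invoice 92069.56 + 2895.69 + duty 18164.15 = 113129.40
Supplier B (FCA):
CIF value = FCA price + origin terminal + freight + insurance = 87266.93 + 918.60 + 5175.73 + 134.25 = 93495.51
Import duty = 93495.51 × 19.7% = 18418.62
Buyer bears (B): 918.60 + 5175.73 + 134.25 + 498.32 + 517.74 + 1745.38 = 8990.02
Landed cost (B) = invoice 87266.93 + 8990.02 + duty 18418.62 = 114675.57
Difference = |113129.40 − 114675.57| = 1546.17

Supplier A is cheaper by CAD 1546.17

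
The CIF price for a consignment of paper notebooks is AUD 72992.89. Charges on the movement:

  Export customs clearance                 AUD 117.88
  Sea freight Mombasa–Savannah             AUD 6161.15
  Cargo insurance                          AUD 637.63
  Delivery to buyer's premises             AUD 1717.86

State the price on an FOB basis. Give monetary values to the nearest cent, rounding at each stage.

Not relevant to the conversion: export clearance — on the seller under both CIF and FOB; already in the CIF price and stays in the FOB price. delivery — on the buyer under both terms; not part of either seller's price.
From CIF to FOB, the seller no longer bears: freight, insurance.
FOB price = 72992.89 − 6161.15 − 637.63 = 66194.11

FOB price: AUD 66194.11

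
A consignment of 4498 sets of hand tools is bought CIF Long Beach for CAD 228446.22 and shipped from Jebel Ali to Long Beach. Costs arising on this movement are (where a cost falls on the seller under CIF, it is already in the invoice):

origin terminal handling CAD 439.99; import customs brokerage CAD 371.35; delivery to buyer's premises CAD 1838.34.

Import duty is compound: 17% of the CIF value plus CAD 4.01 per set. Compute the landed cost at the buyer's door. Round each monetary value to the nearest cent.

Total landed cost: CAD 287528.75

CIF: the seller pays costs through ocean freight and marine insurance to the destination port.
Already in the invoice (seller's account under CIF): origin terminal — exclude.
The CIF price already equals the CIF value: 228446.22
Ad valorem component: 228446.22 × 17% = 38835.86
Specific component: 4498 × 4.01 = 18036.98
Import duty = 38835.86 + 18036.98 = 56872.84
Buyer bears: brokerage 371.35 + delivery 1838.34 + duty 56872.84 = 59082.53
Landed cost = invoice 228446.22 + 59082.53 = 287528.75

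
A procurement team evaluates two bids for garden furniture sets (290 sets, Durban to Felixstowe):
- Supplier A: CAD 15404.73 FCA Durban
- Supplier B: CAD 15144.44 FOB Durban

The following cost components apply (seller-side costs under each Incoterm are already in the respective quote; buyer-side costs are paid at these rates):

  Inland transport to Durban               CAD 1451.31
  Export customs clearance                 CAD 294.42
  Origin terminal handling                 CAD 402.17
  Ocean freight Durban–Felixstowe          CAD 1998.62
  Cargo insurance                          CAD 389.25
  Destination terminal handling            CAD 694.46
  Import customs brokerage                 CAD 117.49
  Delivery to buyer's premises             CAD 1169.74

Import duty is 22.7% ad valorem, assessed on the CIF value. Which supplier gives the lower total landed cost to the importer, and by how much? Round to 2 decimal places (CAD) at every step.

Supplier B is cheaper by CAD 812.84

Supplier A (FCA):
CIF value = FCA price + origin terminal + freight + insurance = 15404.73 + 402.17 + 1998.62 + 389.25 = 18194.77
Import duty = 18194.77 × 22.7% = 4130.21
Buyer bears (A): 402.17 + 1998.62 + 389.25 + 694.46 + 117.49 + 1169.74 = 4771.73
Landed cost (A) = invoice 15404.73 + 4771.73 + duty 4130.21 = 24306.67
Supplier B (FOB):
CIF value = FOB price + freight + insurance = 15144.44 + 1998.62 + 389.25 = 17532.31
Import duty = 17532.31 × 22.7% = 3979.83
Buyer bears (B): 1998.62 + 389.25 + 694.46 + 117.49 + 1169.74 = 4369.56
Landed cost (B) = invoice 15144.44 + 4369.56 + duty 3979.83 = 23493.83
Difference = |24306.67 − 23493.83| = 812.84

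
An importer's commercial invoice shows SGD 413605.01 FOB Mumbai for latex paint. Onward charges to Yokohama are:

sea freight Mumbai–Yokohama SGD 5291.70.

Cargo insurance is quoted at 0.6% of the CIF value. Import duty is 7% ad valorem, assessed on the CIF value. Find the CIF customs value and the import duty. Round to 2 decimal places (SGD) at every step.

Let C be the CIF value. C = FOB price + freight + 0.6% × C
C − 0.6% × C = 413605.01 + 5291.70
0.994 × C = 418896.71
C = 418896.71 / 0.994 = 421425.26
Insurance premium = 0.6% × 421425.26 = 2528.55
Import duty = 421425.26 × 7% = 29499.77

CIF value: SGD 421425.26; import duty: SGD 29499.77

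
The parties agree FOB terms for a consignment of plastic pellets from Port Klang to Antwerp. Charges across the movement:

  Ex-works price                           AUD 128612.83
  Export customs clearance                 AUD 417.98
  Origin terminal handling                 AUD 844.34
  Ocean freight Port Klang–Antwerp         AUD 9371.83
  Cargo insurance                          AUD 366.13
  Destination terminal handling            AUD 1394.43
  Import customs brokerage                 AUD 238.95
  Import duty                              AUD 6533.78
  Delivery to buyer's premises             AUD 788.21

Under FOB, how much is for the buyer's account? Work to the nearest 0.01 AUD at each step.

FOB: the seller bears costs until goods are on board at the origin port; the buyer bears freight, insurance and all costs thereafter.
Seller's account: goods 128612.83 + export clearance 417.98 + origin terminal 844.34 = 129875.15
Buyer's account: freight 9371.83 + insurance 366.13 + destination terminal 1394.43 + brokerage 238.95 + duty 6533.78 + delivery 788.21 = 18693.33

Buyer's account: AUD 18693.33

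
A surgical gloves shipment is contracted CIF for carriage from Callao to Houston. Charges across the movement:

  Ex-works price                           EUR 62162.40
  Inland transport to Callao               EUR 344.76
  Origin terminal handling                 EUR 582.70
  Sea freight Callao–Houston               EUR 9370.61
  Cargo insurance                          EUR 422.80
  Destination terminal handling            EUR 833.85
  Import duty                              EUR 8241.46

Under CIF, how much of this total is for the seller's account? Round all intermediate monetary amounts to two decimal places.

CIF: the seller pays costs through ocean freight and marine insurance to the destination port.
Seller's account: goods 62162.40 + inland to port 344.76 + origin terminal 582.70 + freight 9370.61 + insurance 422.80 = 72883.27
Buyer's account: destination terminal 833.85 + duty 8241.46 = 9075.31

Seller's account: EUR 72883.27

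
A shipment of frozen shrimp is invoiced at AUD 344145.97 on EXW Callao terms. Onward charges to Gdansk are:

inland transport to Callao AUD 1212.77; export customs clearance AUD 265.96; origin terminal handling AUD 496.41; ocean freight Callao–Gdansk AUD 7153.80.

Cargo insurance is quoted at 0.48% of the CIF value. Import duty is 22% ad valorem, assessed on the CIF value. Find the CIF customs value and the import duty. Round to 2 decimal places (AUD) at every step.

Let C be the CIF value. C = EXW price + pre-shipment costs + freight + 0.48% × C
C − 0.48% × C = 344145.97 + 1212.77 + 265.96 + 496.41 + 7153.80
0.9952 × C = 353274.91
C = 353274.91 / 0.9952 = 354978.81
Insurance premium = 0.48% × 354978.81 = 1703.90
Import duty = 354978.81 × 22% = 78095.34

CIF value: AUD 354978.81; import duty: AUD 78095.34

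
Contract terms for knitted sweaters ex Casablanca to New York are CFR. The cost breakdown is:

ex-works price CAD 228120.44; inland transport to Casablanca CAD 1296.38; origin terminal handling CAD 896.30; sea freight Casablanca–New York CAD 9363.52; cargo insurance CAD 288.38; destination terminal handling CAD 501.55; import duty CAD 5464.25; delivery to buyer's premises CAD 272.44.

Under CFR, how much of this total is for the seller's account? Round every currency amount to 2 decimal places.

Seller's account: CAD 239676.64

CFR: the seller pays costs through ocean freight to the destination port, but not insurance.
Seller's account: goods 228120.44 + inland to port 1296.38 + origin terminal 896.30 + freight 9363.52 = 239676.64
Buyer's account: insurance 288.38 + destination terminal 501.55 + duty 5464.25 + delivery 272.44 = 6526.62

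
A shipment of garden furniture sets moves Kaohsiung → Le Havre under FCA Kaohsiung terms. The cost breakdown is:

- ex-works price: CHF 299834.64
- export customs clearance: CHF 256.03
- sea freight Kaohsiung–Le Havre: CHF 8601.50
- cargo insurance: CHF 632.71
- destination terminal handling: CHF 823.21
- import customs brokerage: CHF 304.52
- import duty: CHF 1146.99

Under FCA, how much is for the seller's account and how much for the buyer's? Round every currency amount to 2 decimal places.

Seller: CHF 300090.67; buyer: CHF 11508.93

FCA: the seller delivers export-cleared goods to the carrier; the buyer bears costs from that point.
Seller's account: goods 299834.64 + export clearance 256.03 = 300090.67
Buyer's account: freight 8601.50 + insurance 632.71 + destination terminal 823.21 + brokerage 304.52 + duty 1146.99 = 11508.93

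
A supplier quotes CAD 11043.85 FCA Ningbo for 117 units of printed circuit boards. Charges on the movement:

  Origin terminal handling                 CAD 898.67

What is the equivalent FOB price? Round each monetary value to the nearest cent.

From FCA to FOB, the seller additionally bears: origin terminal.
FOB price = 11043.85 + 898.67 = 11942.52

FOB price: CAD 11942.52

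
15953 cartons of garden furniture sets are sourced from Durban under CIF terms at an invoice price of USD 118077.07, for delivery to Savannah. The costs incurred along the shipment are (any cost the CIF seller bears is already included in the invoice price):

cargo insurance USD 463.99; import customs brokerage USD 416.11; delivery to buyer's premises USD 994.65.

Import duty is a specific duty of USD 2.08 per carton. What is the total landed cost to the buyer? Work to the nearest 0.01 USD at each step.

CIF: the seller pays costs through ocean freight and marine insurance to the destination port.
Already in the invoice (seller's account under CIF): insurance — exclude.
The CIF price already equals the CIF value: 118077.07
Import duty = 15953 × 2.08 = 33182.24
Buyer bears: brokerage 416.11 + delivery 994.65 + duty 33182.24 = 34593.00
Landed cost = invoice 118077.07 + 34593.00 = 152670.07

Total landed cost: USD 152670.07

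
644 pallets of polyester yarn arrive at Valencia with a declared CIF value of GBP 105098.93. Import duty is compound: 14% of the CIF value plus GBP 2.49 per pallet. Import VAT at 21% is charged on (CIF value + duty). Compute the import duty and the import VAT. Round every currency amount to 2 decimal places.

Ad valorem component: 105098.93 × 14% = 14713.85
Specific component: 644 × 2.49 = 1603.56
Import duty = 14713.85 + 1603.56 = 16317.41
VAT base = CIF + duty = 105098.93 + 16317.41 = 121416.34
Import VAT = 121416.34 × 21% = 25497.43

Import duty: GBP 16317.41; import VAT: GBP 25497.43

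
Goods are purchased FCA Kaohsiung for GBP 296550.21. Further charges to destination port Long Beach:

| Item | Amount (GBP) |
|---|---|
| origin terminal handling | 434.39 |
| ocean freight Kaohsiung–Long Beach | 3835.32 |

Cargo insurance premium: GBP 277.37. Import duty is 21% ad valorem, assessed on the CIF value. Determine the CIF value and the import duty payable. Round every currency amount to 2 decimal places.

CIF value: GBP 301097.29; import duty: GBP 63230.43

CIF = FCA price + pre-shipment costs + freight + insurance
CIF = 296550.21 + 434.39 + 3835.32 + 277.37 = 301097.29
Import duty = 301097.29 × 21% = 63230.43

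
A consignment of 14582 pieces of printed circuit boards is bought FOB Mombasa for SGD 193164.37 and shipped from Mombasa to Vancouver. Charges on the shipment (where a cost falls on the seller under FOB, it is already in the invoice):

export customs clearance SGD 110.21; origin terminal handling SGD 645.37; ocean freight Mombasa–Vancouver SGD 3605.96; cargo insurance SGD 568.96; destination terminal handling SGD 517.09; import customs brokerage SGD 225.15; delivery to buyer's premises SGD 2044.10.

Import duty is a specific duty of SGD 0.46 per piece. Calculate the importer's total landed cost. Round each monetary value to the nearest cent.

Total landed cost: SGD 206833.35

FOB: the seller bears costs until goods are on board at the origin port; the buyer bears freight, insurance and all costs thereafter.
Already in the invoice (seller's account under FOB): export clearance, origin terminal — exclude.
CIF value = FOB price + freight + insurance = 193164.37 + 3605.96 + 568.96 = 197339.29
Import duty = 14582 × 0.46 = 6707.72
Buyer bears: freight 3605.96 + insurance 568.96 + destination terminal 517.09 + brokerage 225.15 + delivery 2044.10 + duty 6707.72 = 13668.98
Landed cost = invoice 193164.37 + 13668.98 = 206833.35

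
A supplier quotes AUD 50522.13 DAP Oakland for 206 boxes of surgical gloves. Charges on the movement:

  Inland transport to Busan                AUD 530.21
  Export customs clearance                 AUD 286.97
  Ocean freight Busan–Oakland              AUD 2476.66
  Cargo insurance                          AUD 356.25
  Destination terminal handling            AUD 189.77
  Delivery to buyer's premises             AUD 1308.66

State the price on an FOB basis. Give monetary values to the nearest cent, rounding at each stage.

Not relevant to the conversion: inland to port, export clearance — on the seller under both DAP and FOB; already in the DAP price and stays in the FOB price.
From DAP to FOB, the seller no longer bears: freight, insurance, destination terminal, delivery.
FOB price = 50522.13 − 2476.66 − 356.25 − 189.77 − 1308.66 = 46190.79

FOB price: AUD 46190.79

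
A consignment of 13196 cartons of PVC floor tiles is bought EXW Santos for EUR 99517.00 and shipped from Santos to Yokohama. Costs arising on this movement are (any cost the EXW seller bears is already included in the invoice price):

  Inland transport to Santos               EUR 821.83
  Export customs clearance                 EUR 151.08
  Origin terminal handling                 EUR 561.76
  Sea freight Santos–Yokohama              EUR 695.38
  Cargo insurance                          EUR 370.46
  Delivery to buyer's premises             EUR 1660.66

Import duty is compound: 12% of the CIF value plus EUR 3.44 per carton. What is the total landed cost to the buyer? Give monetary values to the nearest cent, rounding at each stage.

EXW: the seller makes goods available at their premises; the buyer bears all onward costs.
CIF value = EXW price + inland to port + export clearance + origin terminal + freight + insurance = 99517.00 + 821.83 + 151.08 + 561.76 + 695.38 + 370.46 = 102117.51
Ad valorem component: 102117.51 × 12% = 12254.10
Specific component: 13196 × 3.44 = 45394.24
Import duty = 12254.10 + 45394.24 = 57648.34
Buyer bears: inland to port 821.83 + export clearance 151.08 + origin terminal 561.76 + freight 695.38 + insurance 370.46 + delivery 1660.66 + duty 57648.34 = 61909.51
Landed cost = invoice 99517.00 + 61909.51 = 161426.51

Total landed cost: EUR 161426.51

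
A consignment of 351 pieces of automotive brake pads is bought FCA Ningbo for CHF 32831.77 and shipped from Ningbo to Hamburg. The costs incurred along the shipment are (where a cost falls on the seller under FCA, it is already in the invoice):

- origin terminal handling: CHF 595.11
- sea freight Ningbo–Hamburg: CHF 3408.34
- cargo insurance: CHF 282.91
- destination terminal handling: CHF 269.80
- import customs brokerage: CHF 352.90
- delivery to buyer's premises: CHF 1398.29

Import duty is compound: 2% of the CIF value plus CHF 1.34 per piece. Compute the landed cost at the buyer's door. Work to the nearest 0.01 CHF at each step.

Total landed cost: CHF 40351.82

FCA: the seller delivers export-cleared goods to the carrier; the buyer bears costs from that point.
CIF value = FCA price + origin terminal + freight + insurance = 32831.77 + 595.11 + 3408.34 + 282.91 = 37118.13
Ad valorem component: 37118.13 × 2% = 742.36
Specific component: 351 × 1.34 = 470.34
Import duty = 742.36 + 470.34 = 1212.70
Buyer bears: origin terminal 595.11 + freight 3408.34 + insurance 282.91 + destination terminal 269.80 + brokerage 352.90 + delivery 1398.29 + duty 1212.70 = 7520.05
Landed cost = invoice 32831.77 + 7520.05 = 40351.82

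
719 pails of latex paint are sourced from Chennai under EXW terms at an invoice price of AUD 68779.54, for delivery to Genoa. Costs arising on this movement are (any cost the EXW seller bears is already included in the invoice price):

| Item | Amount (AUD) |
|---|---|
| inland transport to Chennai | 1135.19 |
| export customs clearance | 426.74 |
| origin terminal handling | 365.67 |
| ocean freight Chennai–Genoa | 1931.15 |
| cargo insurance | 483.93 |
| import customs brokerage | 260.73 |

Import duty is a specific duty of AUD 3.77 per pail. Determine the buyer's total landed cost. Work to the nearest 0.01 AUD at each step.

Total landed cost: AUD 76093.58

EXW: the seller makes goods available at their premises; the buyer bears all onward costs.
CIF value = EXW price + inland to port + export clearance + origin terminal + freight + insurance = 68779.54 + 1135.19 + 426.74 + 365.67 + 1931.15 + 483.93 = 73122.22
Import duty = 719 × 3.77 = 2710.63
Buyer bears: inland to port 1135.19 + export clearance 426.74 + origin terminal 365.67 + freight 1931.15 + insurance 483.93 + brokerage 260.73 + duty 2710.63 = 7314.04
Landed cost = invoice 68779.54 + 7314.04 = 76093.58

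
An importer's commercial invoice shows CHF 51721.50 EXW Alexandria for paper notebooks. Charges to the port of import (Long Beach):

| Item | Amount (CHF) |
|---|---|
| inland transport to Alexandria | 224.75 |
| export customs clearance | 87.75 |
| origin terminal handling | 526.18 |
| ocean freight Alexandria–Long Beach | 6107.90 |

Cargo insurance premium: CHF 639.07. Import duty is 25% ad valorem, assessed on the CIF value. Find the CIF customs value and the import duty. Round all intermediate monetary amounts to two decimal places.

CIF value: CHF 59307.15; import duty: CHF 14826.79

CIF = EXW price + pre-shipment costs + freight + insurance
CIF = 51721.50 + 224.75 + 87.75 + 526.18 + 6107.90 + 639.07 = 59307.15
Import duty = 59307.15 × 25% = 14826.79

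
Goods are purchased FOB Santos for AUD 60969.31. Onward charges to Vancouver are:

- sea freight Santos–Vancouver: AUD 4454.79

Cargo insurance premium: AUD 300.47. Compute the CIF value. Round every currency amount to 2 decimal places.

CIF = FOB price + freight + insurance
CIF = 60969.31 + 4454.79 + 300.47 = 65724.57

CIF value: AUD 65724.57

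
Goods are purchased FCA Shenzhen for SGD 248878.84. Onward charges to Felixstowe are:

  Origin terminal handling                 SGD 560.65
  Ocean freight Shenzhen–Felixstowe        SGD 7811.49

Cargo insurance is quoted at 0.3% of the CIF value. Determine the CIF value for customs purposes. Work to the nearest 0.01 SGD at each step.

CIF value: SGD 258025.06

Let C be the CIF value. C = FCA price + pre-shipment costs + freight + 0.3% × C
C − 0.3% × C = 248878.84 + 560.65 + 7811.49
0.997 × C = 257250.98
C = 257250.98 / 0.997 = 258025.06
Insurance premium = 0.3% × 258025.06 = 774.08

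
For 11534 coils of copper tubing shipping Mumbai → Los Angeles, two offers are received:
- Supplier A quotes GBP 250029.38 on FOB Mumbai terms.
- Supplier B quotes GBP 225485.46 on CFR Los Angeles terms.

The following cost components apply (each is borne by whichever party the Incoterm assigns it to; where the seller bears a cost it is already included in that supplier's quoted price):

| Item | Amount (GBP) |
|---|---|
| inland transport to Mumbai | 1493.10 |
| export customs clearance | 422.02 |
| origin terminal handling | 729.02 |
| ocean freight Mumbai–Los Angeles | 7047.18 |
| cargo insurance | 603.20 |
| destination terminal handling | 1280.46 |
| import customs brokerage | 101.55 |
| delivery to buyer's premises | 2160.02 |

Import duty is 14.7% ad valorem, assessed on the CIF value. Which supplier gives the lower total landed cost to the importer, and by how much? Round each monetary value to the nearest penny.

Supplier B is cheaper by GBP 36234.99

Supplier A (FOB):
CIF value = FOB price + freight + insurance = 250029.38 + 7047.18 + 603.20 = 257679.76
Import duty = 257679.76 × 14.7% = 37878.92
Buyer bears (A): 7047.18 + 603.20 + 1280.46 + 101.55 + 2160.02 = 11192.41
Landed cost (A) = invoice 250029.38 + 11192.41 + duty 37878.92 = 299100.71
Supplier B (CFR):
CIF value = CFR price + insurance = 225485.46 + 603.20 = 226088.66
Import duty = 226088.66 × 14.7% = 33235.03
Buyer bears (B): 603.20 + 1280.46 + 101.55 + 2160.02 = 4145.23
Landed cost (B) = invoice 225485.46 + 4145.23 + duty 33235.03 = 262865.72
Difference = |299100.71 − 262865.72| = 36234.99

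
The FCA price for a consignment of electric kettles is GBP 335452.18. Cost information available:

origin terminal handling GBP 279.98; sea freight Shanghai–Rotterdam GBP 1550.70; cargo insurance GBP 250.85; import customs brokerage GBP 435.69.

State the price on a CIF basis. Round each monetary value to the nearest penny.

Not relevant to the conversion: brokerage — on the buyer under both terms; not part of either seller's price.
From FCA to CIF, the seller additionally bears: origin terminal, freight, insurance.
CIF price = 335452.18 + 279.98 + 1550.70 + 250.85 = 337533.71

CIF price: GBP 337533.71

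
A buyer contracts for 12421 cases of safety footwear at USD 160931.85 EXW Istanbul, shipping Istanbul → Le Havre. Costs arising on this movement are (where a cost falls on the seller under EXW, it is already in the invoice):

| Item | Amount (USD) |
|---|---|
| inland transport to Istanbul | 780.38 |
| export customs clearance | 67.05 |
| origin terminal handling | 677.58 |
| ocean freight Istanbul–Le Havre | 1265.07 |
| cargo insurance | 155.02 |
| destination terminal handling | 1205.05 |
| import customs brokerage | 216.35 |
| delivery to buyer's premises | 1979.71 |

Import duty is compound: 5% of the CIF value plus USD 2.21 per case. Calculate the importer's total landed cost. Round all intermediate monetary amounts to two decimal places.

EXW: the seller makes goods available at their premises; the buyer bears all onward costs.
CIF value = EXW price + inland to port + export clearance + origin terminal + freight + insurance = 160931.85 + 780.38 + 67.05 + 677.58 + 1265.07 + 155.02 = 163876.95
Ad valorem component: 163876.95 × 5% = 8193.85
Specific component: 12421 × 2.21 = 27450.41
Import duty = 8193.85 + 27450.41 = 35644.26
Buyer bears: inland to port 780.38 + export clearance 67.05 + origin terminal 677.58 + freight 1265.07 + insurance 155.02 + destination terminal 1205.05 + brokerage 216.35 + delivery 1979.71 + duty 35644.26 = 41990.47
Landed cost = invoice 160931.85 + 41990.47 = 202922.32

Total landed cost: USD 202922.32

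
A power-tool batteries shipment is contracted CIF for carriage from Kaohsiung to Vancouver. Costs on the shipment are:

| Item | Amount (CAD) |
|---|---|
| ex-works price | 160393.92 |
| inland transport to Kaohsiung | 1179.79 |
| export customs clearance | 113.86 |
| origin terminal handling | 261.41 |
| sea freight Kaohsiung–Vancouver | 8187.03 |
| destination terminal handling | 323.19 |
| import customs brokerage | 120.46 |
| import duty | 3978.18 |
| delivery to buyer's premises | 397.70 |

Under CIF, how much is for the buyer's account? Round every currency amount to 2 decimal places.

Buyer's account: CAD 4819.53

CIF: the seller pays costs through ocean freight and marine insurance to the destination port.
Seller's account: goods 160393.92 + inland to port 1179.79 + export clearance 113.86 + origin terminal 261.41 + freight 8187.03 = 170136.01
Buyer's account: destination terminal 323.19 + brokerage 120.46 + duty 3978.18 + delivery 397.70 = 4819.53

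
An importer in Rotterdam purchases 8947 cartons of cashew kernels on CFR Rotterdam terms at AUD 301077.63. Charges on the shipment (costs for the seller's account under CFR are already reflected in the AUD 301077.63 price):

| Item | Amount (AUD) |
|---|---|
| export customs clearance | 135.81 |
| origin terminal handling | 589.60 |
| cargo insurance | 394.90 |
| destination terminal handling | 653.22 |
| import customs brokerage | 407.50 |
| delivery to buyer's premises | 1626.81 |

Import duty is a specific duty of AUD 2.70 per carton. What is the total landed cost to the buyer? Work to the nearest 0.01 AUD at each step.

CFR: the seller pays costs through ocean freight to the destination port, but not insurance.
Already in the invoice (seller's account under CFR): export clearance, origin terminal — exclude.
CIF value = CFR price + insurance = 301077.63 + 394.90 = 301472.53
Import duty = 8947 × 2.70 = 24156.90
Buyer bears: insurance 394.90 + destination terminal 653.22 + brokerage 407.50 + delivery 1626.81 + duty 24156.90 = 27239.33
Landed cost = invoice 301077.63 + 27239.33 = 328316.96

Total landed cost: AUD 328316.96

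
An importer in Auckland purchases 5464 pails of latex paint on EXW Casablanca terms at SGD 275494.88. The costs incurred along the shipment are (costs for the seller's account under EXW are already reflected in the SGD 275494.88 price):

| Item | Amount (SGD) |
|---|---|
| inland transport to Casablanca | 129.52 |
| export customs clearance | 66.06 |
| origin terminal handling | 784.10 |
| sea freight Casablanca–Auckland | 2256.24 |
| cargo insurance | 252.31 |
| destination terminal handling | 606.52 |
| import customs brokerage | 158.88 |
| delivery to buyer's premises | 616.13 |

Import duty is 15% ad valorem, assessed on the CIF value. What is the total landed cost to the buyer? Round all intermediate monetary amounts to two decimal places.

Total landed cost: SGD 322212.11

EXW: the seller makes goods available at their premises; the buyer bears all onward costs.
CIF value = EXW price + inland to port + export clearance + origin terminal + freight + insurance = 275494.88 + 129.52 + 66.06 + 784.10 + 2256.24 + 252.31 = 278983.11
Import duty = 278983.11 × 15% = 41847.47
Buyer bears: inland to port 129.52 + export clearance 66.06 + origin terminal 784.10 + freight 2256.24 + insurance 252.31 + destination terminal 606.52 + brokerage 158.88 + delivery 616.13 + duty 41847.47 = 46717.23
Landed cost = invoice 275494.88 + 46717.23 = 322212.11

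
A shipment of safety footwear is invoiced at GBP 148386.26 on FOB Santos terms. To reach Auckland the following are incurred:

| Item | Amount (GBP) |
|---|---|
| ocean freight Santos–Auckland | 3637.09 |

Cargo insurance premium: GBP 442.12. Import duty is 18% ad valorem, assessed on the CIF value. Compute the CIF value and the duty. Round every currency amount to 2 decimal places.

CIF value: GBP 152465.47; import duty: GBP 27443.78

CIF = FOB price + freight + insurance
CIF = 148386.26 + 3637.09 + 442.12 = 152465.47
Import duty = 152465.47 × 18% = 27443.78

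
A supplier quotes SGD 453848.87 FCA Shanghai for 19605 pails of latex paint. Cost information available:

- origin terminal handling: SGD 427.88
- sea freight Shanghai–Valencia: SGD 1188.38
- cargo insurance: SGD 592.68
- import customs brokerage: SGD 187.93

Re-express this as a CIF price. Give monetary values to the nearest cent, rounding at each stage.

CIF price: SGD 456057.81

Not relevant to the conversion: brokerage — on the buyer under both terms; not part of either seller's price.
From FCA to CIF, the seller additionally bears: origin terminal, freight, insurance.
CIF price = 453848.87 + 427.88 + 1188.38 + 592.68 = 456057.81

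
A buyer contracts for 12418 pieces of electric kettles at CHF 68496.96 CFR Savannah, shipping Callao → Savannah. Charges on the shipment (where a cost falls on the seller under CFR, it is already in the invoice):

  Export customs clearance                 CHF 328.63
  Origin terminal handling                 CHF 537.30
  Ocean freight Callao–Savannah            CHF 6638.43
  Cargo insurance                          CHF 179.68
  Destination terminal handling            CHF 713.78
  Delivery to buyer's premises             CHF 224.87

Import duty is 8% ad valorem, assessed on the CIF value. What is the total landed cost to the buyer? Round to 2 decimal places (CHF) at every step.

Total landed cost: CHF 75109.42

CFR: the seller pays costs through ocean freight to the destination port, but not insurance.
Already in the invoice (seller's account under CFR): export clearance, origin terminal, freight — exclude.
CIF value = CFR price + insurance = 68496.96 + 179.68 = 68676.64
Import duty = 68676.64 × 8% = 5494.13
Buyer bears: insurance 179.68 + destination terminal 713.78 + delivery 224.87 + duty 5494.13 = 6612.46
Landed cost = invoice 68496.96 + 6612.46 = 75109.42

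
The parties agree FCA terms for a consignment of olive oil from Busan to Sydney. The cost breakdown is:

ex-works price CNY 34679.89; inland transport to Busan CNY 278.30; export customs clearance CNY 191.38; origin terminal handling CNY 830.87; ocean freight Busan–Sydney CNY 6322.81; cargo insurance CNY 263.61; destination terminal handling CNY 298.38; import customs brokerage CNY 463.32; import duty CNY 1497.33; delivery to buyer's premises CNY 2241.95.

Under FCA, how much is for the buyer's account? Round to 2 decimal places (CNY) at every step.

FCA: the seller delivers export-cleared goods to the carrier; the buyer bears costs from that point.
Seller's account: goods 34679.89 + inland to port 278.30 + export clearance 191.38 = 35149.57
Buyer's account: origin terminal 830.87 + freight 6322.81 + insurance 263.61 + destination terminal 298.38 + brokerage 463.32 + duty 1497.33 + delivery 2241.95 = 11918.27

Buyer's account: CNY 11918.27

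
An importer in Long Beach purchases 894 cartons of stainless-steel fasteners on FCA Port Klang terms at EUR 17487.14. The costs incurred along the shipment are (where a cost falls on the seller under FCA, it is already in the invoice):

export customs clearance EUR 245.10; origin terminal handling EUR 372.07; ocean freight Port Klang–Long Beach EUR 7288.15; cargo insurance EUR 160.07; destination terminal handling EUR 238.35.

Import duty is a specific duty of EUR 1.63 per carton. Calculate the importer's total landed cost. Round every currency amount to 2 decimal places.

Total landed cost: EUR 27003.00

FCA: the seller delivers export-cleared goods to the carrier; the buyer bears costs from that point.
Already in the invoice (seller's account under FCA): export clearance — exclude.
CIF value = FCA price + origin terminal + freight + insurance = 17487.14 + 372.07 + 7288.15 + 160.07 = 25307.43
Import duty = 894 × 1.63 = 1457.22
Buyer bears: origin terminal 372.07 + freight 7288.15 + insurance 160.07 + destination terminal 238.35 + duty 1457.22 = 9515.86
Landed cost = invoice 17487.14 + 9515.86 = 27003.00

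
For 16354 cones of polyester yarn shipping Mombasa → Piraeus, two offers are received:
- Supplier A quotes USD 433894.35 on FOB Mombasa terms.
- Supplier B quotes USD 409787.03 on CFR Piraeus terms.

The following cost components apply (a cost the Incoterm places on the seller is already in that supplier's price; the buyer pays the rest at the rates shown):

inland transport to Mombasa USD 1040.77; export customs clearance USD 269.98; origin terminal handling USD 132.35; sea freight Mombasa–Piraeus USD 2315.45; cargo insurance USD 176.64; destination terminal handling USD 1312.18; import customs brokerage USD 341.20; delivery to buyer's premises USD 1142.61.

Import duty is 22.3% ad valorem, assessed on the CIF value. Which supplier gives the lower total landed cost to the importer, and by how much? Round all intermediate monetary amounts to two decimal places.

Supplier B is cheaper by USD 32315.05

Supplier A (FOB):
CIF value = FOB price + freight + insurance = 433894.35 + 2315.45 + 176.64 = 436386.44
Import duty = 436386.44 × 22.3% = 97314.18
Buyer bears (A): 2315.45 + 176.64 + 1312.18 + 341.20 + 1142.61 = 5288.08
Landed cost (A) = invoice 433894.35 + 5288.08 + duty 97314.18 = 536496.61
Supplier B (CFR):
CIF value = CFR price + insurance = 409787.03 + 176.64 = 409963.67
Import duty = 409963.67 × 22.3% = 91421.90
Buyer bears (B): 176.64 + 1312.18 + 341.20 + 1142.61 = 2972.63
Landed cost (B) = invoice 409787.03 + 2972.63 + duty 91421.90 = 504181.56
Difference = |536496.61 − 504181.56| = 32315.05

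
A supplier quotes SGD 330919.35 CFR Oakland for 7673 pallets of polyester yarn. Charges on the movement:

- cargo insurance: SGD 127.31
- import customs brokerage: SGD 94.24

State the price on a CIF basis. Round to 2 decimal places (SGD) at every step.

Not relevant to the conversion: brokerage — on the buyer under both terms; not part of either seller's price.
From CFR to CIF, the seller additionally bears: insurance.
CIF price = 330919.35 + 127.31 = 331046.66

CIF price: SGD 331046.66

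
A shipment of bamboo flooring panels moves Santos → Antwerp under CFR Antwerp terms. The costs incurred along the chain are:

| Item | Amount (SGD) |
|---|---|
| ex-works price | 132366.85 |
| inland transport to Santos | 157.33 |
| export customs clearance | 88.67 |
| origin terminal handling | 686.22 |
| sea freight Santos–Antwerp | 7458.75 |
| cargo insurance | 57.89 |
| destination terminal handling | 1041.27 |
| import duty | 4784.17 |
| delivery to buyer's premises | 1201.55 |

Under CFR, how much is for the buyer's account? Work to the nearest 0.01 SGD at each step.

Buyer's account: SGD 7084.88

CFR: the seller pays costs through ocean freight to the destination port, but not insurance.
Seller's account: goods 132366.85 + inland to port 157.33 + export clearance 88.67 + origin terminal 686.22 + freight 7458.75 = 140757.82
Buyer's account: insurance 57.89 + destination terminal 1041.27 + duty 4784.17 + delivery 1201.55 = 7084.88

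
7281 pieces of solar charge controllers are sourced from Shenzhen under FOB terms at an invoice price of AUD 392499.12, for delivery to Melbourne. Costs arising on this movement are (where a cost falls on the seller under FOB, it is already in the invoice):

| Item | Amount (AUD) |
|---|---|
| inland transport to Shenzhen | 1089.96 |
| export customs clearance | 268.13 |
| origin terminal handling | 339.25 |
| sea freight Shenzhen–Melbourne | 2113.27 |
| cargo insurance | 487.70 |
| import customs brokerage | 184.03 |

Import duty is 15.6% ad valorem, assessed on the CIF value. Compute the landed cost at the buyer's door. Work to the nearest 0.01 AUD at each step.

FOB: the seller bears costs until goods are on board at the origin port; the buyer bears freight, insurance and all costs thereafter.
Already in the invoice (seller's account under FOB): inland to port, export clearance, origin terminal — exclude.
CIF value = FOB price + freight + insurance = 392499.12 + 2113.27 + 487.70 = 395100.09
Import duty = 395100.09 × 15.6% = 61635.61
Buyer bears: freight 2113.27 + insurance 487.70 + brokerage 184.03 + duty 61635.61 = 64420.61
Landed cost = invoice 392499.12 + 64420.61 = 456919.73

Total landed cost: AUD 456919.73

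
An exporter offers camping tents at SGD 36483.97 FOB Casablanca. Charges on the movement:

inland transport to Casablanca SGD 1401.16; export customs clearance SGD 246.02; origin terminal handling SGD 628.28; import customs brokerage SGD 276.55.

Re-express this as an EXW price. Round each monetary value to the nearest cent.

Not relevant to the conversion: brokerage — on the buyer under both terms; not part of either seller's price.
From FOB to EXW, the seller no longer bears: inland to port, export clearance, origin terminal.
EXW price = 36483.97 − 1401.16 − 246.02 − 628.28 = 34208.51

EXW price: SGD 34208.51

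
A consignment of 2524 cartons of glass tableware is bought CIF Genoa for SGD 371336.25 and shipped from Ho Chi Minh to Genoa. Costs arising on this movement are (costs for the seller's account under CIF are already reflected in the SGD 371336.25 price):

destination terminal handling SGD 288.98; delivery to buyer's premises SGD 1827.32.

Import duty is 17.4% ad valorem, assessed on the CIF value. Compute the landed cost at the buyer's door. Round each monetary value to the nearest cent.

Total landed cost: SGD 438065.06

CIF: the seller pays costs through ocean freight and marine insurance to the destination port.
The CIF price already equals the CIF value: 371336.25
Import duty = 371336.25 × 17.4% = 64612.51
Buyer bears: destination terminal 288.98 + delivery 1827.32 + duty 64612.51 = 66728.81
Landed cost = invoice 371336.25 + 66728.81 = 438065.06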